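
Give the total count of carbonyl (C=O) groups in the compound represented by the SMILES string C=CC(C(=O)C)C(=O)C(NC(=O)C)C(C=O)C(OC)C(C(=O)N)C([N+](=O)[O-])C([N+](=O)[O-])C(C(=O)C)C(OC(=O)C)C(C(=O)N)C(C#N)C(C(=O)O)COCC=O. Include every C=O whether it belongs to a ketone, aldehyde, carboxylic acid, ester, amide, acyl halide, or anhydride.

10

CH(COCH3): ketone, 1 C=O (running total 1).
CO: ketone, 1 C=O (running total 2).
CH(NHCOCH3): amide, 1 C=O (running total 3).
CH(CHO): aldehyde, 1 C=O (running total 4).
CH(CONH2): amide, 1 C=O (running total 5).
CH(COCH3): ketone, 1 C=O (running total 6).
CH(OCOCH3): ester, 1 C=O (running total 7).
CH(CONH2): amide, 1 C=O (running total 8).
CH(COOH): carboxylic acid, 1 C=O (running total 9).
CHO: aldehyde, 1 C=O (running total 10).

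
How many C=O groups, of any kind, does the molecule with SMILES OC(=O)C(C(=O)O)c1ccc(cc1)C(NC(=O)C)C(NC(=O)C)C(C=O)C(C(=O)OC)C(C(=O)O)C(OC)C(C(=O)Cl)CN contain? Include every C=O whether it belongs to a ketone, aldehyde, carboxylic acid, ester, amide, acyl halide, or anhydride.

HOOC: carboxylic acid, 1 C=O (running total 1).
CH(COOH): carboxylic acid, 1 C=O (running total 2).
CH(NHCOCH3): amide, 1 C=O (running total 3).
CH(NHCOCH3): amide, 1 C=O (running total 4).
CH(CHO): aldehyde, 1 C=O (running total 5).
CH(COOCH3): ester, 1 C=O (running total 6).
CH(COOH): carboxylic acid, 1 C=O (running total 7).
CH(COCl): acyl halide, 1 C=O (running total 8).

8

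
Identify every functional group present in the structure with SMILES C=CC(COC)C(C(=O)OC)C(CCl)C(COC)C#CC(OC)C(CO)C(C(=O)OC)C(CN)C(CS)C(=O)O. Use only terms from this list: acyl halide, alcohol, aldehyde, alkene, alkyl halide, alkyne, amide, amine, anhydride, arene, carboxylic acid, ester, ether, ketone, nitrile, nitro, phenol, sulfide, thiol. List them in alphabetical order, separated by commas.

Reading the structure from left to right:
  CH2=CH: C=C double bond → alkene.
  CH(CH2OCH3): pendant –CH2OCH3: C–O–C linkage → ether.
  CH(COOCH3): pendant –COOCH3: carbonyl C bonded to C and –OCH3 → ester.
  CH(CH2Cl): pendant –CH2X: halogen on sp³ carbon → alkyl halide.
  CH(CH2OCH3): pendant –CH2OCH3: C–O–C linkage → ether.
  C≡C: C≡C triple bond → alkyne.
  CH(OCH3): pendant –OCH3: C–O–C with sp³ C, no adjacent C=O → ether.
  CH(CH2OH): pendant –CH2OH on an sp³ backbone C → alcohol.
  CH(COOCH3): pendant –COOCH3: carbonyl C bonded to C and –OCH3 → ester.
  CH(CH2NH2): pendant –CH2NH2: N on sp³ C, no adjacent C=O → amine.
  CH(CH2SH): pendant –CH2SH → thiol.
  COOH: –COOH: carbonyl C bonded to –OH and C → carboxylic acid (the –OH is not a separate alcohol).

alcohol, alkene, alkyl halide, alkyne, amine, carboxylic acid, ester, ether, thiol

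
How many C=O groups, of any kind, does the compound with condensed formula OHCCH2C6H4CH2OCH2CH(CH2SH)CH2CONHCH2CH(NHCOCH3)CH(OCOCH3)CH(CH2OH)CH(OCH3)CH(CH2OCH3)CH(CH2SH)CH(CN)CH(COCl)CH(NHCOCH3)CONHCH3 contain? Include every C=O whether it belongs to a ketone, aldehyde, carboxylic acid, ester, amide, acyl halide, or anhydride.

OHC: aldehyde, 1 C=O (running total 1).
CH2CONHCH2: amide, 1 C=O (running total 2).
CH(NHCOCH3): amide, 1 C=O (running total 3).
CH(OCOCH3): ester, 1 C=O (running total 4).
CH(COCl): acyl halide, 1 C=O (running total 5).
CH(NHCOCH3): amide, 1 C=O (running total 6).
CONHCH3: amide, 1 C=O (running total 7).

7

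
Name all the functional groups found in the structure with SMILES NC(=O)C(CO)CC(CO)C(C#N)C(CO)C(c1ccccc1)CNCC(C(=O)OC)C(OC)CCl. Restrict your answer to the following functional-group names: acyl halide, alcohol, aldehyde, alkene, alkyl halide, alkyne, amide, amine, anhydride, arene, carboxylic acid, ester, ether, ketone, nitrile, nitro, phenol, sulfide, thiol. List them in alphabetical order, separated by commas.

alcohol, alkyl halide, amide, amine, arene, ester, ether, nitrile

Taking each segment in turn:
  H2NCO: –C(=O)NH2: carbonyl C bonded to C and to N → amide (the N is not a separate amine).
  CH(CH2OH): pendant –CH2OH on an sp³ backbone C → alcohol.
  CH(CH2OH): pendant –CH2OH on an sp³ backbone C → alcohol.
  CH(CN): pendant –C≡N: nitrile.
  CH(CH2OH): pendant –CH2OH on an sp³ backbone C → alcohol.
  CH(C6H5): pendant –C6H5: benzene ring → arene.
  CH2NHCH2: C–N–C with sp³ carbons and no adjacent C=O → amine (secondary).
  CH(COOCH3): pendant –COOCH3: carbonyl C bonded to C and –OCH3 → ester.
  CH(OCH3): pendant –OCH3: C–O–C with sp³ C, no adjacent C=O → ether.
  CH2Cl: halogen on an sp³ carbon → alkyl halide.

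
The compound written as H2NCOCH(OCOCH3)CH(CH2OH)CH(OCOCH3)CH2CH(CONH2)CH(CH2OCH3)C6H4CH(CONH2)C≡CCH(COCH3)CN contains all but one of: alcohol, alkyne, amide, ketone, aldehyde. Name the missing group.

ketone: present (CH(COCH3) — pendant –COCH3: carbonyl C bonded to two carbons → ketone).
alcohol: present (CH(CH2OH) — pendant –CH2OH on an sp³ backbone C → alcohol).
alkyne: present (C≡C — C≡C triple bond → alkyne).
amide: present (H2NCO — –C(=O)NH2: carbonyl C bonded to C and to N → amide (the N is not a separate amine)).
aldehyde: absent. In CH(COCH3), the carbonyl carbon is bonded to two carbons, so it is a ketone, not an aldehyde.

aldehyde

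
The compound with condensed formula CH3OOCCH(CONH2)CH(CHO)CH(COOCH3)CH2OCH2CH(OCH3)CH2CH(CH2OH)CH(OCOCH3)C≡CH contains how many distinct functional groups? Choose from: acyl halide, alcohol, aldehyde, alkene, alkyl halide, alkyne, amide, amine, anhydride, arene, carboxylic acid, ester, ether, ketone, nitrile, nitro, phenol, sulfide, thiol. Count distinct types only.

6

Working along the chain:
  CH3OOC: CH3O–C(=O)–: carbonyl C bonded to C and to –OCH3 → ester (not ketone + ether).
  CH(CONH2): pendant –CONH2: carbonyl C bonded to C and N → amide.
  CH(CHO): pendant –CHO: carbonyl C bonded to C and H → aldehyde.
  CH(COOCH3): pendant –COOCH3: carbonyl C bonded to C and –OCH3 → ester.
  CH2OCH2: C–O–C with sp³ carbons on both sides and no adjacent C=O → ether.
  CH(OCH3): pendant –OCH3: C–O–C with sp³ C, no adjacent C=O → ether.
  CH(CH2OH): pendant –CH2OH on an sp³ backbone C → alcohol.
  CH(OCOCH3): pendant –OC(=O)CH3: an acyloxy group → ester.
  C≡CH: C≡C triple bond → alkyne.
Distinct types present: alcohol, aldehyde, alkyne, amide, ester, ether.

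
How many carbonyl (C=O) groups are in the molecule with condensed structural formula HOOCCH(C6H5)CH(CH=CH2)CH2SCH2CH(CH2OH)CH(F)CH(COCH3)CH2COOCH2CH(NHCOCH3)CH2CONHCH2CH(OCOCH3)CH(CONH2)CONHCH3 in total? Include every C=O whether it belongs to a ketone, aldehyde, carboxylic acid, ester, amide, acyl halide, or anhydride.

HOOC: carboxylic acid, 1 C=O (running total 1).
CH(COCH3): ketone, 1 C=O (running total 2).
CH2COOCH2: ester, 1 C=O (running total 3).
CH(NHCOCH3): amide, 1 C=O (running total 4).
CH2CONHCH2: amide, 1 C=O (running total 5).
CH(OCOCH3): ester, 1 C=O (running total 6).
CH(CONH2): amide, 1 C=O (running total 7).
CONHCH3: amide, 1 C=O (running total 8).

8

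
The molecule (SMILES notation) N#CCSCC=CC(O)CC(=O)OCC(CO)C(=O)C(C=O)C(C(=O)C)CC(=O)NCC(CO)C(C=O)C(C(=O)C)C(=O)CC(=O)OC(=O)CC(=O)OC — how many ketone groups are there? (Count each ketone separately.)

Taking each segment in turn:
  N≡C: N≡C–: carbon triple-bonded to nitrogen → nitrile.
  CH2SCH2: C–S–C linkage → sulfide (thioether).
  CH=CH: C=C double bond → alkene.
  CH(OH): –OH on an sp³ carbon → alcohol (secondary).
  CH2COOCH2: –C(=O)–O–C with C on the carbonyl side → ester.
  CH(CH2OH): pendant –CH2OH on an sp³ backbone C → alcohol.
  CO: –C(=O)– with carbon on both sides → ketone.
  CH(CHO): pendant –CHO: carbonyl C bonded to C and H → aldehyde.
  CH(COCH3): pendant –COCH3: carbonyl C bonded to two carbons → ketone.
  CH2CONHCH2: –C(=O)–N– linkage → amide (the N is not an amine).
  CH(CH2OH): pendant –CH2OH on an sp³ backbone C → alcohol.
  CH(CHO): pendant –CHO: carbonyl C bonded to C and H → aldehyde.
  CH(COCH3): pendant –COCH3: carbonyl C bonded to two carbons → ketone.
  CO: –C(=O)– with carbon on both sides → ketone.
  CH2CO-O-COCH2: two acyl groups sharing one oxygen, –C(=O)–O–C(=O)– → anhydride.
  COOCH3: –C(=O)OCH3: carbonyl C bonded to C and to –OCH3 → ester (not ketone + ether).
Ketone appears at: CO, CH(COCH3), CH(COCH3), CO → 4.

4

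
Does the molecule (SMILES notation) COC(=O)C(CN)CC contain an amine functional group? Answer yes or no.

yes

Taking each segment in turn:
  CH3OOC: CH3O–C(=O)–: carbonyl C bonded to C and to –OCH3 → ester (not ketone + ether).
  CH(CH2NH2): pendant –CH2NH2: N on sp³ C, no adjacent C=O → amine.
The CH(CH2NH2) segment supplies the amine: pendant –CH2NH2: N on sp³ C, no adjacent C=O → amine.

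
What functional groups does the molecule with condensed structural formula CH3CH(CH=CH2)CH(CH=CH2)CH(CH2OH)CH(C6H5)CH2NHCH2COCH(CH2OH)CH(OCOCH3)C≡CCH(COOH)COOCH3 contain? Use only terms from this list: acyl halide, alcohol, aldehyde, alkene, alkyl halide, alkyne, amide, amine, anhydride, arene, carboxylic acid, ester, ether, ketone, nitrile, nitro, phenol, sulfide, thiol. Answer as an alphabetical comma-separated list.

Working along the chain:
  CH(CH=CH2): pendant –CH=CH2: C=C double bond → alkene.
  CH(CH=CH2): pendant –CH=CH2: C=C double bond → alkene.
  CH(CH2OH): pendant –CH2OH on an sp³ backbone C → alcohol.
  CH(C6H5): pendant –C6H5: benzene ring → arene.
  CH2NHCH2: C–N–C with sp³ carbons and no adjacent C=O → amine (secondary).
  CO: –C(=O)– with carbon on both sides → ketone.
  CH(CH2OH): pendant –CH2OH on an sp³ backbone C → alcohol.
  CH(OCOCH3): pendant –OC(=O)CH3: an acyloxy group → ester.
  C≡C: C≡C triple bond → alkyne.
  CH(COOH): pendant –COOH: carbonyl C bonded to C and –OH → carboxylic acid.
  COOCH3: –C(=O)OCH3: carbonyl C bonded to C and to –OCH3 → ester (not ketone + ether).

alcohol, alkene, alkyne, amine, arene, carboxylic acid, ester, ketone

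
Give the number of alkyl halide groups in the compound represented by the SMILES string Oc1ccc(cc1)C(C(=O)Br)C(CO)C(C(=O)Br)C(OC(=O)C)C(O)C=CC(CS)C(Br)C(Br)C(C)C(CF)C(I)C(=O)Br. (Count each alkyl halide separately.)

4

–OH attached directly to an aromatic ring → phenol (not alcohol); the ring itself is an arene.
pendant –C(=O)X: carbonyl C bonded to C and halogen → acyl halide.
pendant –CH2OH on an sp³ backbone C → alcohol.
pendant –C(=O)X: carbonyl C bonded to C and halogen → acyl halide.
pendant –OC(=O)CH3: an acyloxy group → ester.
–OH on an sp³ carbon → alcohol (secondary).
C=C double bond → alkene.
pendant –CH2SH → thiol.
halogen on an sp³ carbon → alkyl halide.
halogen on an sp³ carbon → alkyl halide.
pendant –CH2X: halogen on sp³ carbon → alkyl halide.
halogen on an sp³ carbon → alkyl halide.
–C(=O)Br: carbonyl C bonded to C and to a halogen → acyl halide (not alkyl halide).
Alkyl halide appears at: CH(Br), CH(Br), CH(CH2F), CH(I) → 4.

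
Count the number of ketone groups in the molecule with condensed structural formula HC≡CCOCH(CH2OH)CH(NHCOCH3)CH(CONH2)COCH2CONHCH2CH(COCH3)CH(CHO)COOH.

3

Reading the structure from left to right:
  HC≡C: C≡C triple bond → alkyne.
  CO: –C(=O)– with carbon on both sides → ketone.
  CH(CH2OH): pendant –CH2OH on an sp³ backbone C → alcohol.
  CH(NHCOCH3): pendant –NHC(=O)CH3: N bonded to a carbonyl → amide (not amine).
  CH(CONH2): pendant –CONH2: carbonyl C bonded to C and N → amide.
  CO: –C(=O)– with carbon on both sides → ketone.
  CH2CONHCH2: –C(=O)–N– linkage → amide (the N is not an amine).
  CH(COCH3): pendant –COCH3: carbonyl C bonded to two carbons → ketone.
  CH(CHO): pendant –CHO: carbonyl C bonded to C and H → aldehyde.
  COOH: –COOH: carbonyl C bonded to –OH and C → carboxylic acid (the –OH is not a separate alcohol).
Ketone appears at: CO, CO, CH(COCH3) → 3.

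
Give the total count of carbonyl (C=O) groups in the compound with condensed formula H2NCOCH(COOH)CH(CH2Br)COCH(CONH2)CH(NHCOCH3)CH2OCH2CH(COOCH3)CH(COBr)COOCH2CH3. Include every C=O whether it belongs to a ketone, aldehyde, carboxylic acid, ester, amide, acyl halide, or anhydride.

H2NCO: amide, 1 C=O (running total 1).
CH(COOH): carboxylic acid, 1 C=O (running total 2).
CO: ketone, 1 C=O (running total 3).
CH(CONH2): amide, 1 C=O (running total 4).
CH(NHCOCH3): amide, 1 C=O (running total 5).
CH(COOCH3): ester, 1 C=O (running total 6).
CH(COBr): acyl halide, 1 C=O (running total 7).
COOCH2CH3: ester, 1 C=O (running total 8).

8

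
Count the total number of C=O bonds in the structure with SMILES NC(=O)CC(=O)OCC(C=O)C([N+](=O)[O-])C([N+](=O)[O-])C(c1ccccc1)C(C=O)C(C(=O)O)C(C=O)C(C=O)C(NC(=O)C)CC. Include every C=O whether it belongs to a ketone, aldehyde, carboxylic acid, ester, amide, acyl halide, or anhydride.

H2NCO: amide, 1 C=O (running total 1).
CH2COOCH2: ester, 1 C=O (running total 2).
CH(CHO): aldehyde, 1 C=O (running total 3).
CH(CHO): aldehyde, 1 C=O (running total 4).
CH(COOH): carboxylic acid, 1 C=O (running total 5).
CH(CHO): aldehyde, 1 C=O (running total 6).
CH(CHO): aldehyde, 1 C=O (running total 7).
CH(NHCOCH3): amide, 1 C=O (running total 8).

8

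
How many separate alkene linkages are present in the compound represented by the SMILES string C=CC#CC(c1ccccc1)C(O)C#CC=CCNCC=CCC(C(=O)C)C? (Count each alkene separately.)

3

Working along the chain:
  CH2=CH: C=C double bond → alkene.
  C≡C: C≡C triple bond → alkyne.
  CH(C6H5): pendant –C6H5: benzene ring → arene.
  CH(OH): –OH on an sp³ carbon → alcohol (secondary).
  C≡C: C≡C triple bond → alkyne.
  CH=CH: C=C double bond → alkene.
  CH2NHCH2: C–N–C with sp³ carbons and no adjacent C=O → amine (secondary).
  CH=CH: C=C double bond → alkene.
  CH(COCH3): pendant –COCH3: carbonyl C bonded to two carbons → ketone.
Alkene appears at: CH2=CH, CH=CH, CH=CH → 3.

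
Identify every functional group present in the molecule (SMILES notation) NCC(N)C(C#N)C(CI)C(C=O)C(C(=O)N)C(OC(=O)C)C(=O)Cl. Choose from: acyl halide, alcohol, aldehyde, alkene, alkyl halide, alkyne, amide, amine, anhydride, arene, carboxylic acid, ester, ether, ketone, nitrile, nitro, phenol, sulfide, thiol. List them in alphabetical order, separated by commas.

acyl halide, aldehyde, alkyl halide, amide, amine, ester, nitrile

Working along the chain:
  H2NCH2: –NH2 on an sp³ carbon with no adjacent C=O → amine.
  CH(NH2): –NH2 on an sp³ carbon with no adjacent C=O → amine.
  CH(CN): pendant –C≡N: nitrile.
  CH(CH2I): pendant –CH2X: halogen on sp³ carbon → alkyl halide.
  CH(CHO): pendant –CHO: carbonyl C bonded to C and H → aldehyde.
  CH(CONH2): pendant –CONH2: carbonyl C bonded to C and N → amide.
  CH(OCOCH3): pendant –OC(=O)CH3: an acyloxy group → ester.
  COCl: –C(=O)Cl: carbonyl C bonded to C and to a halogen → acyl halide (not alkyl halide).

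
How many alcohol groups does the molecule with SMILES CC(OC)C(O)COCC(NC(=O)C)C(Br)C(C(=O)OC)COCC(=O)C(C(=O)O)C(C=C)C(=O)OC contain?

1

pendant –OCH3: C–O–C with sp³ C, no adjacent C=O → ether.
–OH on an sp³ carbon → alcohol (secondary).
C–O–C with sp³ carbons on both sides and no adjacent C=O → ether.
pendant –NHC(=O)CH3: N bonded to a carbonyl → amide (not amine).
halogen on an sp³ carbon → alkyl halide.
pendant –COOCH3: carbonyl C bonded to C and –OCH3 → ester.
C–O–C with sp³ carbons on both sides and no adjacent C=O → ether.
–C(=O)– with carbon on both sides → ketone.
pendant –COOH: carbonyl C bonded to C and –OH → carboxylic acid.
pendant –CH=CH2: C=C double bond → alkene.
–C(=O)OCH3: carbonyl C bonded to C and to –OCH3 → ester (not ketone + ether).
Alcohol appears at: CH(OH) → 1.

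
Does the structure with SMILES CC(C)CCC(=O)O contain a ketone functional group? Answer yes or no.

no

–COOH: carbonyl C bonded to –OH and C → carboxylic acid (the –OH is not a separate alcohol).
In COOH, the C=O bears an –OH, making it a carboxylic acid rather than a ketone.
The groups actually present are: carboxylic acid.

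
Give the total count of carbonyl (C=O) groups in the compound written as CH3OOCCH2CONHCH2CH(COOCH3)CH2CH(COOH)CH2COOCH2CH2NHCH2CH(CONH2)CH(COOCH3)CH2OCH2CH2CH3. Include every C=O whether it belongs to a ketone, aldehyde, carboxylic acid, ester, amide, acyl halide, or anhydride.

7

CH3OOC: ester, 1 C=O (running total 1).
CH2CONHCH2: amide, 1 C=O (running total 2).
CH(COOCH3): ester, 1 C=O (running total 3).
CH(COOH): carboxylic acid, 1 C=O (running total 4).
CH2COOCH2: ester, 1 C=O (running total 5).
CH(CONH2): amide, 1 C=O (running total 6).
CH(COOCH3): ester, 1 C=O (running total 7).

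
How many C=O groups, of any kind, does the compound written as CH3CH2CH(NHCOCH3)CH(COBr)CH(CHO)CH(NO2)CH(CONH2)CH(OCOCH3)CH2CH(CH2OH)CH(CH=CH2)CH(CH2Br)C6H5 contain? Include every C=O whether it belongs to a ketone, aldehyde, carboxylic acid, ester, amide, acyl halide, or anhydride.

CH(NHCOCH3): amide, 1 C=O (running total 1).
CH(COBr): acyl halide, 1 C=O (running total 2).
CH(CHO): aldehyde, 1 C=O (running total 3).
CH(CONH2): amide, 1 C=O (running total 4).
CH(OCOCH3): ester, 1 C=O (running total 5).

5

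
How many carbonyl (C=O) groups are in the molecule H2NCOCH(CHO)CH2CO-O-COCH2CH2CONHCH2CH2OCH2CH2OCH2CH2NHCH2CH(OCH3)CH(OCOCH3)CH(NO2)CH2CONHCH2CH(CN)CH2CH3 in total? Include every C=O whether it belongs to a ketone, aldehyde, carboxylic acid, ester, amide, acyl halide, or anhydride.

7

H2NCO: amide, 1 C=O (running total 1).
CH(CHO): aldehyde, 1 C=O (running total 2).
CH2CO-O-COCH2: anhydride, 2 C=O (running total 4).
CH2CONHCH2: amide, 1 C=O (running total 5).
CH(OCOCH3): ester, 1 C=O (running total 6).
CH2CONHCH2: amide, 1 C=O (running total 7).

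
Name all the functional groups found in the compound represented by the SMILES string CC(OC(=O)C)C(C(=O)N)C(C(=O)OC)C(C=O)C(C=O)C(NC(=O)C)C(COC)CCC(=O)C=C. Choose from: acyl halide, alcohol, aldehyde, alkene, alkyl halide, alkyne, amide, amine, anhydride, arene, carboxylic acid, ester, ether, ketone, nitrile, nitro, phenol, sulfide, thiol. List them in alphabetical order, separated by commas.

aldehyde, alkene, amide, ester, ether, ketone

Reading the structure from left to right:
  CH(OCOCH3): pendant –OC(=O)CH3: an acyloxy group → ester.
  CH(CONH2): pendant –CONH2: carbonyl C bonded to C and N → amide.
  CH(COOCH3): pendant –COOCH3: carbonyl C bonded to C and –OCH3 → ester.
  CH(CHO): pendant –CHO: carbonyl C bonded to C and H → aldehyde.
  CH(CHO): pendant –CHO: carbonyl C bonded to C and H → aldehyde.
  CH(NHCOCH3): pendant –NHC(=O)CH3: N bonded to a carbonyl → amide (not amine).
  CH(CH2OCH3): pendant –CH2OCH3: C–O–C linkage → ether.
  CO: –C(=O)– with carbon on both sides → ketone.
  CH=CH2: C=C double bond → alkene.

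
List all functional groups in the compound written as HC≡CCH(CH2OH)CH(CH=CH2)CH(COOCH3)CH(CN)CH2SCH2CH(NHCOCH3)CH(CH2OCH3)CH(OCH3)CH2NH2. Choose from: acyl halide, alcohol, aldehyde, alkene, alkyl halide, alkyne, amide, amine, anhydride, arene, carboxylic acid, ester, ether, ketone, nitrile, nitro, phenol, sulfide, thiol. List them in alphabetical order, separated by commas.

alcohol, alkene, alkyne, amide, amine, ester, ether, nitrile, sulfide

Reading the structure from left to right:
  HC≡C: C≡C triple bond → alkyne.
  CH(CH2OH): pendant –CH2OH on an sp³ backbone C → alcohol.
  CH(CH=CH2): pendant –CH=CH2: C=C double bond → alkene.
  CH(COOCH3): pendant –COOCH3: carbonyl C bonded to C and –OCH3 → ester.
  CH(CN): pendant –C≡N: nitrile.
  CH2SCH2: C–S–C linkage → sulfide (thioether).
  CH(NHCOCH3): pendant –NHC(=O)CH3: N bonded to a carbonyl → amide (not amine).
  CH(CH2OCH3): pendant –CH2OCH3: C–O–C linkage → ether.
  CH(OCH3): pendant –OCH3: C–O–C with sp³ C, no adjacent C=O → ether.
  CH2NH2: –NH2 on an sp³ carbon with no adjacent C=O → amine.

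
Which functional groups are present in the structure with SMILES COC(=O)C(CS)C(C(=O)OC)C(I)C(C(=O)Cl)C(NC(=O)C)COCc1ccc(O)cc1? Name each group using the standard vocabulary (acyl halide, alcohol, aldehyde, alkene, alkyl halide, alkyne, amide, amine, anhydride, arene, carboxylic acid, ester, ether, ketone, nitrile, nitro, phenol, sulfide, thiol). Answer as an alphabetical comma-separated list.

CH3O–C(=O)–: carbonyl C bonded to C and to –OCH3 → ester (not ketone + ether).
pendant –CH2SH → thiol.
pendant –COOCH3: carbonyl C bonded to C and –OCH3 → ester.
halogen on an sp³ carbon → alkyl halide.
pendant –C(=O)X: carbonyl C bonded to C and halogen → acyl halide.
pendant –NHC(=O)CH3: N bonded to a carbonyl → amide (not amine).
C–O–C with sp³ carbons on both sides and no adjacent C=O → ether.
–OH attached directly to an aromatic ring → phenol (not alcohol); the ring itself is an arene.

acyl halide, alkyl halide, amide, arene, ester, ether, phenol, thiol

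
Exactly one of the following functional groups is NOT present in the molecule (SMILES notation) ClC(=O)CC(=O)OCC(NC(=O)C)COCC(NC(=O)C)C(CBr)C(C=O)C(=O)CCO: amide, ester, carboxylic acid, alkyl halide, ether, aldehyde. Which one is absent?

aldehyde: present (CH(CHO) — pendant –CHO: carbonyl C bonded to C and H → aldehyde).
ether: present (CH2OCH2 — C–O–C with sp³ carbons on both sides and no adjacent C=O → ether).
ester: present (CH2COOCH2 — –C(=O)–O–C with C on the carbonyl side → ester).
amide: present (CH(NHCOCH3) — pendant –NHC(=O)CH3: N bonded to a carbonyl → amide (not amine)).
alkyl halide: present (CH(CH2Br) — pendant –CH2X: halogen on sp³ carbon → alkyl halide).
carboxylic acid: absent. In CH2COOCH2, the acyl oxygen is bonded to carbon (–O–C), not to H, so this is an ester. In CH(NHCOCH3), the carbonyl is bonded to nitrogen, not to –OH; that is an amide.

carboxylic acid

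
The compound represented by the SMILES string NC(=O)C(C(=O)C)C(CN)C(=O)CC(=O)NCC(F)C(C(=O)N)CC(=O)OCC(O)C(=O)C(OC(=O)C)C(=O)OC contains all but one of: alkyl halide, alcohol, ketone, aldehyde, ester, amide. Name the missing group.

aldehyde

alkyl halide: present (CH(F) — halogen on an sp³ carbon → alkyl halide).
ester: present (CH2COOCH2 — –C(=O)–O–C with C on the carbonyl side → ester).
ketone: present (CH(COCH3) — pendant –COCH3: carbonyl C bonded to two carbons → ketone).
alcohol: present (CH(OH) — –OH on an sp³ carbon → alcohol (secondary)).
amide: present (H2NCO — –C(=O)NH2: carbonyl C bonded to C and to N → amide (the N is not a separate amine)).
aldehyde: absent. In each of CH(COCH3) and CO, the carbonyl carbon is bonded to two carbons, so it is a ketone, not an aldehyde.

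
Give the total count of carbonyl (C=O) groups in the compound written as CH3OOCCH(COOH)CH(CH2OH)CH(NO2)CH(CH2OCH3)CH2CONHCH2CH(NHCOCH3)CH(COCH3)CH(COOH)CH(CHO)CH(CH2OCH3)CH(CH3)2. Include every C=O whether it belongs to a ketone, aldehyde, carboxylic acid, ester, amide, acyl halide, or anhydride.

7

CH3OOC: ester, 1 C=O (running total 1).
CH(COOH): carboxylic acid, 1 C=O (running total 2).
CH2CONHCH2: amide, 1 C=O (running total 3).
CH(NHCOCH3): amide, 1 C=O (running total 4).
CH(COCH3): ketone, 1 C=O (running total 5).
CH(COOH): carboxylic acid, 1 C=O (running total 6).
CH(CHO): aldehyde, 1 C=O (running total 7).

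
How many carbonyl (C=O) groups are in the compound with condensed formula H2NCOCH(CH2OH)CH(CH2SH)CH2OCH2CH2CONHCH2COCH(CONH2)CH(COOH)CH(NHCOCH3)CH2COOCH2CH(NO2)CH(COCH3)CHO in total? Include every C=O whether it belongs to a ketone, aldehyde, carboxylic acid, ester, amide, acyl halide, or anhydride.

H2NCO: amide, 1 C=O (running total 1).
CH2CONHCH2: amide, 1 C=O (running total 2).
CO: ketone, 1 C=O (running total 3).
CH(CONH2): amide, 1 C=O (running total 4).
CH(COOH): carboxylic acid, 1 C=O (running total 5).
CH(NHCOCH3): amide, 1 C=O (running total 6).
CH2COOCH2: ester, 1 C=O (running total 7).
CH(COCH3): ketone, 1 C=O (running total 8).
CHO: aldehyde, 1 C=O (running total 9).

9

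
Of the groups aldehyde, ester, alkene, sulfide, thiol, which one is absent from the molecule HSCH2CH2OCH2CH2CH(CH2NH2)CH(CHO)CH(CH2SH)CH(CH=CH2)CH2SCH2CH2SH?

aldehyde: present (CH(CHO) — pendant –CHO: carbonyl C bonded to C and H → aldehyde).
sulfide: present (CH2SCH2 — C–S–C linkage → sulfide (thioether)).
thiol: present (HSCH2 — –SH on an sp³ carbon → thiol).
alkene: present (CH(CH=CH2) — pendant –CH=CH2: C=C double bond → alkene).
ester: no segment matches this pattern.

ester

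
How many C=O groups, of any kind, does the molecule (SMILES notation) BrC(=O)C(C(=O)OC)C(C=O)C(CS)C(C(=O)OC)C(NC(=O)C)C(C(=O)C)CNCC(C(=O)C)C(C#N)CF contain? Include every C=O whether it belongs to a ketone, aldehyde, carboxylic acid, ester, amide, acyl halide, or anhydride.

7

BrCO: acyl halide, 1 C=O (running total 1).
CH(COOCH3): ester, 1 C=O (running total 2).
CH(CHO): aldehyde, 1 C=O (running total 3).
CH(COOCH3): ester, 1 C=O (running total 4).
CH(NHCOCH3): amide, 1 C=O (running total 5).
CH(COCH3): ketone, 1 C=O (running total 6).
CH(COCH3): ketone, 1 C=O (running total 7).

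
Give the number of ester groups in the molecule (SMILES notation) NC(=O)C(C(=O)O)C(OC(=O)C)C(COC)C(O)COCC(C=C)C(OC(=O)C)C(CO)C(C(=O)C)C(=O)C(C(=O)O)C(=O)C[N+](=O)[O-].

Working along the chain:
  H2NCO: –C(=O)NH2: carbonyl C bonded to C and to N → amide (the N is not a separate amine).
  CH(COOH): pendant –COOH: carbonyl C bonded to C and –OH → carboxylic acid.
  CH(OCOCH3): pendant –OC(=O)CH3: an acyloxy group → ester.
  CH(CH2OCH3): pendant –CH2OCH3: C–O–C linkage → ether.
  CH(OH): –OH on an sp³ carbon → alcohol (secondary).
  CH2OCH2: C–O–C with sp³ carbons on both sides and no adjacent C=O → ether.
  CH(CH=CH2): pendant –CH=CH2: C=C double bond → alkene.
  CH(OCOCH3): pendant –OC(=O)CH3: an acyloxy group → ester.
  CH(CH2OH): pendant –CH2OH on an sp³ backbone C → alcohol.
  CH(COCH3): pendant –COCH3: carbonyl C bonded to two carbons → ketone.
  CO: –C(=O)– with carbon on both sides → ketone.
  CH(COOH): pendant –COOH: carbonyl C bonded to C and –OH → carboxylic acid.
  CO: –C(=O)– with carbon on both sides → ketone.
  CH2NO2: –NO2 on carbon → nitro group.
Ester appears at: CH(OCOCH3), CH(OCOCH3) → 2.

2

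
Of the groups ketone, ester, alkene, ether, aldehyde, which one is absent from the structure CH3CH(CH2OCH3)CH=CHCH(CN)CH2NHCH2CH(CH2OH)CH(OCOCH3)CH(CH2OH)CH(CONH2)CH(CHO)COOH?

alkene: present (CH=CH — C=C double bond → alkene).
ether: present (CH(CH2OCH3) — pendant –CH2OCH3: C–O–C linkage → ether).
aldehyde: present (CH(CHO) — pendant –CHO: carbonyl C bonded to C and H → aldehyde).
ester: present (CH(OCOCH3) — pendant –OC(=O)CH3: an acyloxy group → ester).
ketone: absent. In CH(OCOCH3), the C=O is bonded to an –O–C group, which defines an ester, not a ketone. In CH(CONH2), the C=O is bonded to nitrogen, which defines an amide, not a ketone. In COOH, the C=O bears an –OH, making it a carboxylic acid rather than a ketone. In CH(CHO), the carbonyl carbon carries an H, so it is an aldehyde, not a ketone.

ketone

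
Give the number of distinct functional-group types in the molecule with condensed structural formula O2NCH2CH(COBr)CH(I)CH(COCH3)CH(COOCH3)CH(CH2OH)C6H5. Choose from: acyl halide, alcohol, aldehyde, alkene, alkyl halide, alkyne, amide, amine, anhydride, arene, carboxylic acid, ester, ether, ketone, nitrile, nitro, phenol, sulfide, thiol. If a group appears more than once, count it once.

Reading the structure from left to right:
  O2NCH2: –NO2 on carbon → nitro group.
  CH(COBr): pendant –C(=O)X: carbonyl C bonded to C and halogen → acyl halide.
  CH(I): halogen on an sp³ carbon → alkyl halide.
  CH(COCH3): pendant –COCH3: carbonyl C bonded to two carbons → ketone.
  CH(COOCH3): pendant –COOCH3: carbonyl C bonded to C and –OCH3 → ester.
  CH(CH2OH): pendant –CH2OH on an sp³ backbone C → alcohol.
  C6H5: –C6H5 phenyl ring → arene.
Distinct types present: acyl halide, alcohol, alkyl halide, arene, ester, ketone, nitro.

7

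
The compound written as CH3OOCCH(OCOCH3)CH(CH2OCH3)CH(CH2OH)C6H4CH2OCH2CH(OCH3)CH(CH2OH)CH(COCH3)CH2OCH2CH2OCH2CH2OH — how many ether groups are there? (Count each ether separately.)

5

Taking each segment in turn:
  CH3OOC: CH3O–C(=O)–: carbonyl C bonded to C and to –OCH3 → ester (not ketone + ether).
  CH(OCOCH3): pendant –OC(=O)CH3: an acyloxy group → ester.
  CH(CH2OCH3): pendant –CH2OCH3: C–O–C linkage → ether.
  CH(CH2OH): pendant –CH2OH on an sp³ backbone C → alcohol.
  C6H4: para-disubstituted benzene ring → arene.
  CH2OCH2: C–O–C with sp³ carbons on both sides and no adjacent C=O → ether.
  CH(OCH3): pendant –OCH3: C–O–C with sp³ C, no adjacent C=O → ether.
  CH(CH2OH): pendant –CH2OH on an sp³ backbone C → alcohol.
  CH(COCH3): pendant –COCH3: carbonyl C bonded to two carbons → ketone.
  CH2OCH2: C–O–C with sp³ carbons on both sides and no adjacent C=O → ether.
  CH2OCH2: C–O–C with sp³ carbons on both sides and no adjacent C=O → ether.
  CH2OH: –OH on an sp³ carbon → alcohol.
Ether appears at: CH(CH2OCH3), CH2OCH2, CH(OCH3), CH2OCH2, CH2OCH2 → 5.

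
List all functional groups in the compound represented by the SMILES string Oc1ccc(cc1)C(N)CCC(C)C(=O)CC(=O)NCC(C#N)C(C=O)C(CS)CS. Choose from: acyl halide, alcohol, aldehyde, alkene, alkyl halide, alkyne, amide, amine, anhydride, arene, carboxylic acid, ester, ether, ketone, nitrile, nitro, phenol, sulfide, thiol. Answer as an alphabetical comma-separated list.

–OH attached directly to an aromatic ring → phenol (not alcohol); the ring itself is an arene.
–NH2 on an sp³ carbon with no adjacent C=O → amine.
–C(=O)– with carbon on both sides → ketone.
–C(=O)–N– linkage → amide (the N is not an amine).
pendant –C≡N: nitrile.
pendant –CHO: carbonyl C bonded to C and H → aldehyde.
pendant –CH2SH → thiol.
–SH on an sp³ carbon → thiol.

aldehyde, amide, amine, arene, ketone, nitrile, phenol, thiol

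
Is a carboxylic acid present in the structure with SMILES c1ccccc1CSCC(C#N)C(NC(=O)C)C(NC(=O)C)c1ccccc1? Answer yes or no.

Taking each segment in turn:
  C6H5: C6H5– phenyl ring → arene.
  CH2SCH2: C–S–C linkage → sulfide (thioether).
  CH(CN): pendant –C≡N: nitrile.
  CH(NHCOCH3): pendant –NHC(=O)CH3: N bonded to a carbonyl → amide (not amine).
  CH(NHCOCH3): pendant –NHC(=O)CH3: N bonded to a carbonyl → amide (not amine).
  C6H5: –C6H5 phenyl ring → arene.
In CH(NHCOCH3), the carbonyl is bonded to nitrogen, not to –OH; that is an amide.
The groups actually present are: amide, arene, nitrile, sulfide.

no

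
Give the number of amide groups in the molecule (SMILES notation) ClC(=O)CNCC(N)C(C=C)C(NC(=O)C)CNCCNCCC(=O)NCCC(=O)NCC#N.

Reading the structure from left to right:
  ClCO: –C(=O)Cl: carbonyl C bonded to C and to a halogen → acyl halide (not alkyl halide).
  CH2NHCH2: C–N–C with sp³ carbons and no adjacent C=O → amine (secondary).
  CH(NH2): –NH2 on an sp³ carbon with no adjacent C=O → amine.
  CH(CH=CH2): pendant –CH=CH2: C=C double bond → alkene.
  CH(NHCOCH3): pendant –NHC(=O)CH3: N bonded to a carbonyl → amide (not amine).
  CH2NHCH2: C–N–C with sp³ carbons and no adjacent C=O → amine (secondary).
  CH2NHCH2: C–N–C with sp³ carbons and no adjacent C=O → amine (secondary).
  CH2CONHCH2: –C(=O)–N– linkage → amide (the N is not an amine).
  CH2CONHCH2: –C(=O)–N– linkage → amide (the N is not an amine).
  CN: –C≡N: carbon triple-bonded to nitrogen → nitrile.
Amide appears at: CH(NHCOCH3), CH2CONHCH2, CH2CONHCH2 → 3.

3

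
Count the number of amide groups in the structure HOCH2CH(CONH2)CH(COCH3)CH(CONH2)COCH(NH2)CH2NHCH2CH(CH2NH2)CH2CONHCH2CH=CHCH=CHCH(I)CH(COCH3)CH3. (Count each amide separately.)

3

Working along the chain:
  HOCH2: HO– on an sp³ carbon → alcohol.
  CH(CONH2): pendant –CONH2: carbonyl C bonded to C and N → amide.
  CH(COCH3): pendant –COCH3: carbonyl C bonded to two carbons → ketone.
  CH(CONH2): pendant –CONH2: carbonyl C bonded to C and N → amide.
  CO: –C(=O)– with carbon on both sides → ketone.
  CH(NH2): –NH2 on an sp³ carbon with no adjacent C=O → amine.
  CH2NHCH2: C–N–C with sp³ carbons and no adjacent C=O → amine (secondary).
  CH(CH2NH2): pendant –CH2NH2: N on sp³ C, no adjacent C=O → amine.
  CH2CONHCH2: –C(=O)–N– linkage → amide (the N is not an amine).
  CH=CH: C=C double bond → alkene.
  CH=CH: C=C double bond → alkene.
  CH(I): halogen on an sp³ carbon → alkyl halide.
  CH(COCH3): pendant –COCH3: carbonyl C bonded to two carbons → ketone.
Amide appears at: CH(CONH2), CH(CONH2), CH2CONHCH2 → 3.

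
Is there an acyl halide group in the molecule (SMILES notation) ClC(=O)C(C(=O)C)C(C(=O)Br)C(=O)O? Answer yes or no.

yes

Working along the chain:
  ClCO: –C(=O)Cl: carbonyl C bonded to C and to a halogen → acyl halide (not alkyl halide).
  CH(COCH3): pendant –COCH3: carbonyl C bonded to two carbons → ketone.
  CH(COBr): pendant –C(=O)X: carbonyl C bonded to C and halogen → acyl halide.
  COOH: –COOH: carbonyl C bonded to –OH and C → carboxylic acid (the –OH is not a separate alcohol).
The ClCO segment supplies the acyl halide: –C(=O)Cl: carbonyl C bonded to C and to a halogen → acyl halide (not alkyl halide).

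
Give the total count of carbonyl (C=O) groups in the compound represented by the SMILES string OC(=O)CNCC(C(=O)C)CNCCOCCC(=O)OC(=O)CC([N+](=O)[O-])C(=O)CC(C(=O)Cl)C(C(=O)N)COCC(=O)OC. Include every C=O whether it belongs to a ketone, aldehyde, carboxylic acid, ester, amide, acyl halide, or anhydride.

HOOC: carboxylic acid, 1 C=O (running total 1).
CH(COCH3): ketone, 1 C=O (running total 2).
CH2CO-O-COCH2: anhydride, 2 C=O (running total 4).
CO: ketone, 1 C=O (running total 5).
CH(COCl): acyl halide, 1 C=O (running total 6).
CH(CONH2): amide, 1 C=O (running total 7).
COOCH3: ester, 1 C=O (running total 8).

8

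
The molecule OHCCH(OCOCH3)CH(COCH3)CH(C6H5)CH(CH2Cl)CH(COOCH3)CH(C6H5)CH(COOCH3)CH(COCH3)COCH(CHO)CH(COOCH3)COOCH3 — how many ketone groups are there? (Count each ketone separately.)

Reading the structure from left to right:
  OHC: terminal –CHO: carbonyl C bonded to H and C → aldehyde.
  CH(OCOCH3): pendant –OC(=O)CH3: an acyloxy group → ester.
  CH(COCH3): pendant –COCH3: carbonyl C bonded to two carbons → ketone.
  CH(C6H5): pendant –C6H5: benzene ring → arene.
  CH(CH2Cl): pendant –CH2X: halogen on sp³ carbon → alkyl halide.
  CH(COOCH3): pendant –COOCH3: carbonyl C bonded to C and –OCH3 → ester.
  CH(C6H5): pendant –C6H5: benzene ring → arene.
  CH(COOCH3): pendant –COOCH3: carbonyl C bonded to C and –OCH3 → ester.
  CH(COCH3): pendant –COCH3: carbonyl C bonded to two carbons → ketone.
  CO: –C(=O)– with carbon on both sides → ketone.
  CH(CHO): pendant –CHO: carbonyl C bonded to C and H → aldehyde.
  CH(COOCH3): pendant –COOCH3: carbonyl C bonded to C and –OCH3 → ester.
  COOCH3: –C(=O)OCH3: carbonyl C bonded to C and to –OCH3 → ester (not ketone + ether).
Ketone appears at: CH(COCH3), CH(COCH3), CO → 3.

3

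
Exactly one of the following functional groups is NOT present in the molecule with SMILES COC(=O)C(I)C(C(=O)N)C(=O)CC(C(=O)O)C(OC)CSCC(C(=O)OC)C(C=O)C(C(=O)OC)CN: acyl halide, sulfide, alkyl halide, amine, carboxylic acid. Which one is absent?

acyl halide

alkyl halide: present (CH(I) — halogen on an sp³ carbon → alkyl halide).
amine: present (CH2NH2 — –NH2 on an sp³ carbon with no adjacent C=O → amine).
carboxylic acid: present (CH(COOH) — pendant –COOH: carbonyl C bonded to C and –OH → carboxylic acid).
sulfide: present (CH2SCH2 — C–S–C linkage → sulfide (thioether)).
acyl halide: no segment matches this pattern.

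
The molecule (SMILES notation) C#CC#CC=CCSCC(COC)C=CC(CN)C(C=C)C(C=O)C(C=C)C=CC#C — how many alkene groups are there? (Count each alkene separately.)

Reading the structure from left to right:
  HC≡C: C≡C triple bond → alkyne.
  C≡C: C≡C triple bond → alkyne.
  CH=CH: C=C double bond → alkene.
  CH2SCH2: C–S–C linkage → sulfide (thioether).
  CH(CH2OCH3): pendant –CH2OCH3: C–O–C linkage → ether.
  CH=CH: C=C double bond → alkene.
  CH(CH2NH2): pendant –CH2NH2: N on sp³ C, no adjacent C=O → amine.
  CH(CH=CH2): pendant –CH=CH2: C=C double bond → alkene.
  CH(CHO): pendant –CHO: carbonyl C bonded to C and H → aldehyde.
  CH(CH=CH2): pendant –CH=CH2: C=C double bond → alkene.
  CH=CH: C=C double bond → alkene.
  C≡CH: C≡C triple bond → alkyne.
Alkene appears at: CH=CH, CH=CH, CH(CH=CH2), CH(CH=CH2), CH=CH → 5.

5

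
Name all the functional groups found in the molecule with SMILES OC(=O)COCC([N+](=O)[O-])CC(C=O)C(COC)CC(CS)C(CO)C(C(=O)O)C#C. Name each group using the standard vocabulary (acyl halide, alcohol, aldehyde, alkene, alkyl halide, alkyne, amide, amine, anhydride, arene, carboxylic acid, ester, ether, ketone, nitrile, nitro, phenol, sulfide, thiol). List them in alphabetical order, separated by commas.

alcohol, aldehyde, alkyne, carboxylic acid, ether, nitro, thiol

–COOH: carbonyl C bonded to –OH and C → carboxylic acid (the –OH is not a separate alcohol).
C–O–C with sp³ carbons on both sides and no adjacent C=O → ether.
–NO2 on an sp³ carbon → nitro (the N=O is not a carbonyl).
pendant –CHO: carbonyl C bonded to C and H → aldehyde.
pendant –CH2OCH3: C–O–C linkage → ether.
pendant –CH2SH → thiol.
pendant –CH2OH on an sp³ backbone C → alcohol.
pendant –COOH: carbonyl C bonded to C and –OH → carboxylic acid.
C≡C triple bond → alkyne.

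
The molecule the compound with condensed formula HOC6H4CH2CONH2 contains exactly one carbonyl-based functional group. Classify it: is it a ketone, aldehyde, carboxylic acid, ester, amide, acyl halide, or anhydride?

The carbonyl is in the CONH2 segment: –C(=O)NH2: carbonyl C bonded to C and to N → amide (the N is not a separate amine).

amide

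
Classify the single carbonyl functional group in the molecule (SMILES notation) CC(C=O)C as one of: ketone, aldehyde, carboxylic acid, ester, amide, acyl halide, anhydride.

The carbonyl is in the CH(CHO) segment: pendant –CHO: carbonyl C bonded to C and H → aldehyde.

aldehyde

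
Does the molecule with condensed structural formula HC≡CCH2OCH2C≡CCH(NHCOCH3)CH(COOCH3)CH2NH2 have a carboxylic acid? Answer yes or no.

Reading the structure from left to right:
  HC≡C: C≡C triple bond → alkyne.
  CH2OCH2: C–O–C with sp³ carbons on both sides and no adjacent C=O → ether.
  C≡C: C≡C triple bond → alkyne.
  CH(NHCOCH3): pendant –NHC(=O)CH3: N bonded to a carbonyl → amide (not amine).
  CH(COOCH3): pendant –COOCH3: carbonyl C bonded to C and –OCH3 → ester.
  CH2NH2: –NH2 on an sp³ carbon with no adjacent C=O → amine.
In CH(COOCH3), the acyl oxygen is bonded to carbon (–O–C), not to H, so this is an ester. In CH(NHCOCH3), the carbonyl is bonded to nitrogen, not to –OH; that is an amide.
The groups actually present are: alkyne, amide, amine, ester, ether.

no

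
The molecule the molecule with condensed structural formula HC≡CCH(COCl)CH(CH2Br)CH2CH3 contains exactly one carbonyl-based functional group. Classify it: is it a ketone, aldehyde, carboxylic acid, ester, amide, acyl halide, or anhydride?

acyl halide

The carbonyl is in the CH(COCl) segment: pendant –C(=O)X: carbonyl C bonded to C and halogen → acyl halide.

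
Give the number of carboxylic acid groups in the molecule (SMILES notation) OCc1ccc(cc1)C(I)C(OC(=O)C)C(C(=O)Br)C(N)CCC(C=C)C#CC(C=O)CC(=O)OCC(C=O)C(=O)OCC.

0

Taking each segment in turn:
  HOCH2: HO– on an sp³ carbon → alcohol.
  C6H4: para-disubstituted benzene ring → arene.
  CH(I): halogen on an sp³ carbon → alkyl halide.
  CH(OCOCH3): pendant –OC(=O)CH3: an acyloxy group → ester.
  CH(COBr): pendant –C(=O)X: carbonyl C bonded to C and halogen → acyl halide.
  CH(NH2): –NH2 on an sp³ carbon with no adjacent C=O → amine.
  CH(CH=CH2): pendant –CH=CH2: C=C double bond → alkene.
  C≡C: C≡C triple bond → alkyne.
  CH(CHO): pendant –CHO: carbonyl C bonded to C and H → aldehyde.
  CH2COOCH2: –C(=O)–O–C with C on the carbonyl side → ester.
  CH(CHO): pendant –CHO: carbonyl C bonded to C and H → aldehyde.
  COOCH2CH3: –C(=O)OCH2CH3: carbonyl C bonded to C and to –OEt → ester.
No segment is a carboxylic acid: HOCH2 is alcohol, not carboxylic acid; CH(OCOCH3) is ester, not carboxylic acid; CH(CHO) is aldehyde, not carboxylic acid. → 0.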